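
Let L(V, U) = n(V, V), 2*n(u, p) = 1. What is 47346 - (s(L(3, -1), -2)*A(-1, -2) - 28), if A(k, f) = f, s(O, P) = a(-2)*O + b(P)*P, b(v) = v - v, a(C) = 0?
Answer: 47374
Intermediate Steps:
n(u, p) = 1/2 (n(u, p) = (1/2)*1 = 1/2)
L(V, U) = 1/2
b(v) = 0
s(O, P) = 0 (s(O, P) = 0*O + 0*P = 0 + 0 = 0)
47346 - (s(L(3, -1), -2)*A(-1, -2) - 28) = 47346 - (0*(-2) - 28) = 47346 - (0 - 28) = 47346 - 1*(-28) = 47346 + 28 = 47374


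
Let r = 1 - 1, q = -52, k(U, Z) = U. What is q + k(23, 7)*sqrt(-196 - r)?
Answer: -52 + 322*I ≈ -52.0 + 322.0*I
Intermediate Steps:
r = 0
q + k(23, 7)*sqrt(-196 - r) = -52 + 23*sqrt(-196 - 1*0) = -52 + 23*sqrt(-196 + 0) = -52 + 23*sqrt(-196) = -52 + 23*(14*I) = -52 + 322*I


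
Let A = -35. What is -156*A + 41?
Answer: 5501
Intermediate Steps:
-156*A + 41 = -156*(-35) + 41 = 5460 + 41 = 5501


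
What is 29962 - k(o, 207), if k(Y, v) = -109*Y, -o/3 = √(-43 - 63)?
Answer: 29962 - 327*I*√106 ≈ 29962.0 - 3366.7*I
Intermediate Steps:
o = -3*I*√106 (o = -3*√(-43 - 63) = -3*I*√106 ≈ -30.887*I)
29962 - k(o, 207) = 29962 - (-109)*(-3*I*√106) = 29962 - 327*I*√106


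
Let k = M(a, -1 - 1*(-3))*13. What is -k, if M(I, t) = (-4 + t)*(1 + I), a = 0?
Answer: 26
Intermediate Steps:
M(I, t) = (1 + I)*(-4 + t)
k = -26 (k = (-4 + (-1 - 1*(-3)) - 4*0 + 0*(-1 - 1*(-3)))*13 = (-4 + (-1 + 3) + 0 + 0*(-1 + 3))*13 = (-4 + 2 + 0 + 0*2)*13 = (-4 + 2 + 0 + 0)*13 = -2*13 = -26)
-k = -1*(-26) = 26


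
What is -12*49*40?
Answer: -23520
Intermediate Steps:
-12*49*40 = -588*40 = -23520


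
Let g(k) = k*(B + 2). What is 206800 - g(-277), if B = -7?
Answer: 205415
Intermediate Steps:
g(k) = -5*k (g(k) = k*(-7 + 2) = k*(-5) = -5*k)
206800 - g(-277) = 206800 - (-5)*(-277) = 206800 - 1*1385 = 206800 - 1385 = 205415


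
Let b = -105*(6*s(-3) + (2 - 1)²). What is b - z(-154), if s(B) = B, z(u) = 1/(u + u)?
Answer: 549781/308 ≈ 1785.0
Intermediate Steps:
z(u) = 1/(2*u)
b = 1785 (b = -105*(6*(-3) + (2 - 1)²) = -105*(-18 + 1²) = -105*(-18 + 1) = -105*(-17) = 1785)
b - z(-154) = 1785 - 1/(2*(-154)) = 1785 - (-1)/(2*154) = 1785 - 1*(-1/308) = 1785 + 1/308 = 549781/308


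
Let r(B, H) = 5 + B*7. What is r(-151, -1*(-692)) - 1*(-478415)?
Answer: 477363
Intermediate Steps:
r(B, H) = 5 + 7*B
r(-151, -1*(-692)) - 1*(-478415) = (5 + 7*(-151)) - 1*(-478415) = (5 - 1057) + 478415 = -1052 + 478415 = 477363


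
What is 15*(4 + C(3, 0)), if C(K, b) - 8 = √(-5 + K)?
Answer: 180 + 15*I*√2 ≈ 180.0 + 21.213*I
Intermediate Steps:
C(K, b) = 8 + √(-5 + K)
15*(4 + C(3, 0)) = 15*(4 + (8 + √(-5 + 3))) = 15*(4 + (8 + √(-2))) = 15*(4 + (8 + I*√2)) = 15*(12 + I*√2) = 180 + 15*I*√2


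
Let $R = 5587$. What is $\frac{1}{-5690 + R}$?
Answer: $- \frac{1}{103} \approx -0.0097087$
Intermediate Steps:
$\frac{1}{-5690 + R} = \frac{1}{-5690 + 5587} = \frac{1}{-103} = - \frac{1}{103}$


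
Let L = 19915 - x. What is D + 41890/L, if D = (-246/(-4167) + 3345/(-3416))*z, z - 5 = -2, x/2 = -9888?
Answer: -107041038143/62775603128 ≈ -1.7051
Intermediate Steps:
x = -19776 (x = 2*(-9888) = -19776)
z = 3 (z = 5 - 2 = 3)
L = 39691 (L = 19915 - 1*(-19776) = 19915 + 19776 = 39691)
D = -4366093/1581608 (D = (-246/(-4167) + 3345/(-3416))*3 = (-246*(-1/4167) + 3345*(-1/3416))*3 = (82/1389 - 3345/3416)*3 = -4366093/4744824*3 = -4366093/1581608 ≈ -2.7605)
D + 41890/L = -4366093/1581608 + 41890/39691 = -107041038143/62775603128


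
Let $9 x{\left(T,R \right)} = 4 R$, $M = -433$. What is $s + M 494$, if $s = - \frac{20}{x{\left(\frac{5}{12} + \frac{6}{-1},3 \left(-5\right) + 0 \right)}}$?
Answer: $-213899$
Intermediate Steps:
$x{\left(T,R \right)} = \frac{4 R}{9}$
$s = 3$ ($s = - \frac{20}{\frac{4}{9} \left(3 \left(-5\right) + 0\right)} = - \frac{20}{\frac{4}{9} \left(-15 + 0\right)} = - \frac{20}{\frac{4}{9} \left(-15\right)} = - \frac{20}{- \frac{20}{3}} = \left(-20\right) \left(- \frac{3}{20}\right) = 3$)
$s + M 494 = 3 - 213902 = -213899$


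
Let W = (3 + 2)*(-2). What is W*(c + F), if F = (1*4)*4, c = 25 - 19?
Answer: -220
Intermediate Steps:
c = 6
W = -10 (W = 5*(-2) = -10)
F = 16 (F = 4*4 = 16)
W*(c + F) = -10*(6 + 16) = -10*22 = -220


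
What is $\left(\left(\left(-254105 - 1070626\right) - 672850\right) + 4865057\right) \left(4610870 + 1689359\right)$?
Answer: $18065755452004$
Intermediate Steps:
$\left(\left(\left(-254105 - 1070626\right) - 672850\right) + 4865057\right) \left(4610870 + 1689359\right) = \left(\left(-1324731 - 672850\right) + 4865057\right) 6300229 = \left(-1997581 + 4865057\right) 6300229 = 2867476 \cdot 6300229 = 18065755452004$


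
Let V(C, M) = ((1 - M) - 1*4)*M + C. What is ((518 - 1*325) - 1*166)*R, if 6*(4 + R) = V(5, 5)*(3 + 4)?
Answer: -2421/2 ≈ -1210.5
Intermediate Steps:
V(C, M) = C + M*(-3 - M) (V(C, M) = ((1 - M) - 4)*M + C = (-3 - M)*M + C = M*(-3 - M) + C = C + M*(-3 - M))
R = -269/6 (R = -4 + ((5 - 1*5² - 3*5)*(3 + 4))/6 = -4 + ((5 - 1*25 - 15)*7)/6 = -4 + ((5 - 25 - 15)*7)/6 = -4 + (-35*7)/6 = -4 + (⅙)*(-245) = -4 - 245/6 = -269/6 ≈ -44.833)
((518 - 1*325) - 1*166)*R = ((518 - 1*325) - 1*166)*(-269/6) = ((518 - 325) - 166)*(-269/6) = (193 - 166)*(-269/6) = 27*(-269/6) = -2421/2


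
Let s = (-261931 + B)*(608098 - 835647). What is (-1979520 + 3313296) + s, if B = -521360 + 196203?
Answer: 133592621088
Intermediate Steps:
B = -325157
s = 133591287312 (s = (-261931 - 325157)*(608098 - 835647) = -587088*(-227549) = 133591287312)
(-1979520 + 3313296) + s = (-1979520 + 3313296) + 133591287312 = 1333776 + 133591287312 = 133592621088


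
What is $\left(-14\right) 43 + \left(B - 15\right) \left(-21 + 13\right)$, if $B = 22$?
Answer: $-658$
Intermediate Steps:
$\left(-14\right) 43 + \left(B - 15\right) \left(-21 + 13\right) = \left(-14\right) 43 + \left(22 - 15\right) \left(-21 + 13\right) = -602 + 7 \left(-8\right) = -602 - 56 = -658$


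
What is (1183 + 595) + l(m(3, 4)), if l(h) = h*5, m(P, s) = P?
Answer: 1793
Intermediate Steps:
l(h) = 5*h
(1183 + 595) + l(m(3, 4)) = (1183 + 595) + 5*3 = 1778 + 15 = 1793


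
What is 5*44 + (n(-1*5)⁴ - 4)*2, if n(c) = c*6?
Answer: 1620212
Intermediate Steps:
n(c) = 6*c
5*44 + (n(-1*5)⁴ - 4)*2 = 5*44 + ((6*(-1*5))⁴ - 4)*2 = 220 + ((6*(-5))⁴ - 4)*2 = 220 + ((-30)⁴ - 4)*2 = 220 + (810000 - 4)*2 = 220 + 809996*2 = 220 + 1619992 = 1620212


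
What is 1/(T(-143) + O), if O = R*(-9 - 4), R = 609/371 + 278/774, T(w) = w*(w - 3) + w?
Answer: 20511/424762117 ≈ 4.8288e-5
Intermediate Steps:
T(w) = w + w*(-3 + w) (T(w) = w*(-3 + w) + w = w + w*(-3 + w))
R = 41036/20511 (R = 609*(1/371) + 278*(1/774) = 87/53 + 139/387 = 41036/20511 ≈ 2.0007)
O = -533468/20511 (O = 41036*(-9 - 4)/20511 = (41036/20511)*(-13) = -533468/20511 ≈ -26.009)
1/(T(-143) + O) = 1/(-143*(-2 - 143) - 533468/20511) = 1/(-143*(-145) - 533468/20511) = 1/(20735 - 533468/20511) = 1/(424762117/20511) = 20511/424762117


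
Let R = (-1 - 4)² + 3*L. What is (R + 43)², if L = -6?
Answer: 2500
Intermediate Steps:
R = 7 (R = (-1 - 4)² + 3*(-6) = (-5)² - 18 = 25 - 18 = 7)
(R + 43)² = (7 + 43)² = 50² = 2500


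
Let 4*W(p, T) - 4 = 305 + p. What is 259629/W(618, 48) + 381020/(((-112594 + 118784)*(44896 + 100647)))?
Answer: 31187033927642/27838155153 ≈ 1120.3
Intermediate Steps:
W(p, T) = 309/4 + p/4 (W(p, T) = 1 + (305 + p)/4 = 1 + (305/4 + p/4) = 309/4 + p/4)
259629/W(618, 48) + 381020/(((-112594 + 118784)*(44896 + 100647))) = 259629/(309/4 + (¼)*618) + 381020/(((-112594 + 118784)*(44896 + 100647))) = 259629/(309/4 + 309/2) + 381020/((6190*145543)) = 259629/(927/4) + 381020/900911170 = 259629*(4/927) + 381020*(1/900911170) = 346172/309 + 38102/90091117 = 31187033927642/27838155153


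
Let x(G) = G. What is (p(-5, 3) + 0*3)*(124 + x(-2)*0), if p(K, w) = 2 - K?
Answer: 868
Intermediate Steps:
(p(-5, 3) + 0*3)*(124 + x(-2)*0) = ((2 - 1*(-5)) + 0*3)*(124 - 2*0) = ((2 + 5) + 0)*(124 + 0) = (7 + 0)*124 = 7*124 = 868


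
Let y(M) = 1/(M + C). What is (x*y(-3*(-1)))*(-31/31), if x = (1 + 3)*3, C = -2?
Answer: -12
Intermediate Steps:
x = 12 (x = 4*3 = 12)
y(M) = 1/(-2 + M) (y(M) = 1/(M - 2) = 1/(-2 + M))
(x*y(-3*(-1)))*(-31/31) = (12/(-2 - 3*(-1)))*(-31/31) = (12/(-2 + 3))*(-31*1/31) = (12/1)*(-1) = (12*1)*(-1) = 12*(-1) = -12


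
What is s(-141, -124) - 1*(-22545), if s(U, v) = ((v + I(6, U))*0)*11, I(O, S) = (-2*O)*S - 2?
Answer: 22545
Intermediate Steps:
I(O, S) = -2 - 2*O*S (I(O, S) = -2*O*S - 2 = -2 - 2*O*S)
s(U, v) = 0 (s(U, v) = ((v + (-2 - 2*6*U))*0)*11 = ((v + (-2 - 12*U))*0)*11 = ((-2 + v - 12*U)*0)*11 = 0*11 = 0)
s(-141, -124) - 1*(-22545) = 0 - 1*(-22545) = 0 + 22545 = 22545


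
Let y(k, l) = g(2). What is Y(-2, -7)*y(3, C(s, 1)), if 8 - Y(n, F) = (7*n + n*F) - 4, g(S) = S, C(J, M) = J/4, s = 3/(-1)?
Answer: 24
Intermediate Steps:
s = -3 (s = 3*(-1) = -3)
C(J, M) = J/4 (C(J, M) = J*(¼) = J/4)
y(k, l) = 2
Y(n, F) = 12 - 7*n - F*n (Y(n, F) = 8 - ((7*n + n*F) - 4) = 8 - ((7*n + F*n) - 4) = 8 - (-4 + 7*n + F*n) = 8 + (4 - 7*n - F*n) = 12 - 7*n - F*n)
Y(-2, -7)*y(3, C(s, 1)) = (12 - 7*(-2) - 1*(-7)*(-2))*2 = (12 + 14 - 14)*2 = 12*2 = 24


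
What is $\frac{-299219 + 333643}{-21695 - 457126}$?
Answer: $- \frac{34424}{478821} \approx -0.071893$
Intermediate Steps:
$\frac{-299219 + 333643}{-21695 - 457126} = \frac{34424}{-478821} = 34424 \left(- \frac{1}{478821}\right) = - \frac{34424}{478821}$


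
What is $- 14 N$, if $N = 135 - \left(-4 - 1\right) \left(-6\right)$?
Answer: $-1470$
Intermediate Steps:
$N = 105$ ($N = 135 - \left(-5\right) \left(-6\right) = 135 - 30 = 105$)
$- 14 N = \left(-14\right) 105 = -1470$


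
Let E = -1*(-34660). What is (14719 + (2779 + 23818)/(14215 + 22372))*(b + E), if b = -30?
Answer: 18650009009500/36587 ≈ 5.0974e+8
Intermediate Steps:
E = 34660
(14719 + (2779 + 23818)/(14215 + 22372))*(b + E) = (14719 + (2779 + 23818)/(14215 + 22372))*(-30 + 34660) = (14719 + 26597/36587)*34630 = (538550650/36587)*34630 = 18650009009500/36587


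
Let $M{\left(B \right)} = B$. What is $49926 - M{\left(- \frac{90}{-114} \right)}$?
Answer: $\frac{948579}{19} \approx 49925.0$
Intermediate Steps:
$49926 - M{\left(- \frac{90}{-114} \right)} = 49926 - - \frac{90}{-114} = 49926 - \left(-90\right) \left(- \frac{1}{114}\right) = 49926 - \frac{15}{19} = \frac{948579}{19}$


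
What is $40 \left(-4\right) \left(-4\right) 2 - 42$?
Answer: $1238$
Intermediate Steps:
$40 \left(-4\right) \left(-4\right) 2 - 42 = 40 \cdot 16 \cdot 2 - 42 = 40 \cdot 32 - 42 = 1280 - 42 = 1238$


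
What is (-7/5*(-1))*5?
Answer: 7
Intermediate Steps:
(-7/5*(-1))*5 = (-7*⅕*(-1))*5 = -7/5*(-1)*5 = (7/5)*5 = 7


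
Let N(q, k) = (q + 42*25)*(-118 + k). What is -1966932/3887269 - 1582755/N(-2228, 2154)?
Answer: 1435089001839/9323257067752 ≈ 0.15393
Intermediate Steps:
N(q, k) = (-118 + k)*(1050 + q) (N(q, k) = (q + 1050)*(-118 + k) = (1050 + q)*(-118 + k) = (-118 + k)*(1050 + q))
-1966932/3887269 - 1582755/N(-2228, 2154) = -1966932/3887269 - 1582755/(-123900 - 118*(-2228) + 1050*2154 + 2154*(-2228)) = -1966932*1/3887269 - 1582755/(-123900 + 262904 + 2261700 - 4799112) = -1966932/3887269 - 1582755/(-2398408) = -1966932/3887269 - 1582755*(-1/2398408) = -1966932/3887269 + 1582755/2398408 = 1435089001839/9323257067752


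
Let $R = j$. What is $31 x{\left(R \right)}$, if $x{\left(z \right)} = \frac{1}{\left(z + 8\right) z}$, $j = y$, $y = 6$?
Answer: $\frac{31}{84} \approx 0.36905$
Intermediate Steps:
$j = 6$
$R = 6$
$x{\left(z \right)} = \frac{1}{z \left(8 + z\right)}$ ($x{\left(z \right)} = \frac{1}{\left(8 + z\right) z} = \frac{1}{z \left(8 + z\right)}$)
$31 x{\left(R \right)} = 31 \frac{1}{6 \left(8 + 6\right)} = 31 \frac{1}{6 \cdot 14} = 31 \cdot \frac{1}{6} \cdot \frac{1}{14} = 31 \cdot \frac{1}{84} = \frac{31}{84}$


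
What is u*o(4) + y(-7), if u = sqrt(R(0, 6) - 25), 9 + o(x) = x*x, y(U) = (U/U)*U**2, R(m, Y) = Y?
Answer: 49 + 7*I*sqrt(19) ≈ 49.0 + 30.512*I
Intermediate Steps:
y(U) = U**2 (y(U) = 1*U**2 = U**2)
o(x) = -9 + x**2 (o(x) = -9 + x*x = -9 + x**2)
u = I*sqrt(19) (u = sqrt(6 - 25) = sqrt(-19) = I*sqrt(19) ≈ 4.3589*I)
u*o(4) + y(-7) = (I*sqrt(19))*(-9 + 4**2) + (-7)**2 = (I*sqrt(19))*(-9 + 16) + 49 = (I*sqrt(19))*7 + 49 = 7*I*sqrt(19) + 49 = 49 + 7*I*sqrt(19)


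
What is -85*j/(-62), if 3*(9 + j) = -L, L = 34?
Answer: -5185/186 ≈ -27.876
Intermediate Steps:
j = -61/3 (j = -9 + (-1*34)/3 = -9 + (⅓)*(-34) = -9 - 34/3 = -61/3 ≈ -20.333)
-85*j/(-62) = -(-5185)/(3*(-62)) = -(-5185)*(-1)/(3*62) = -85*61/186 = -5185/186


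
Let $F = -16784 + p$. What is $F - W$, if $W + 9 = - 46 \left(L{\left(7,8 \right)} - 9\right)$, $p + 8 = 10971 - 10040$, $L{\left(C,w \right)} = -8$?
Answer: $-16634$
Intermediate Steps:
$p = 923$ ($p = -8 + \left(10971 - 10040\right) = -8 + 931 = 923$)
$W = 773$ ($W = -9 - 46 \left(-8 - 9\right) = -9 - -782 = -9 + 782 = 773$)
$F = -15861$ ($F = -16784 + 923 = -15861$)
$F - W = -15861 - 773 = -16634$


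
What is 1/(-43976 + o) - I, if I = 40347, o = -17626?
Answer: -2485455895/61602 ≈ -40347.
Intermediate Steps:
1/(-43976 + o) - I = 1/(-43976 - 17626) - 1*40347 = 1/(-61602) - 40347 = -1/61602 - 40347 = -2485455895/61602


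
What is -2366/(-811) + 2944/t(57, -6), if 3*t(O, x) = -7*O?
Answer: -2072906/107863 ≈ -19.218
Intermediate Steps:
t(O, x) = -7*O/3 (t(O, x) = (-7*O)/3 = -7*O/3)
-2366/(-811) + 2944/t(57, -6) = -2366/(-811) + 2944/((-7/3*57)) = -2366*(-1/811) + 2944/(-133) = 2366/811 + 2944*(-1/133) = 2366/811 - 2944/133 = -2072906/107863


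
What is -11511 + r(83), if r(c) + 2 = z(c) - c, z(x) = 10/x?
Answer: -962458/83 ≈ -11596.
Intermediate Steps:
r(c) = -2 - c + 10/c (r(c) = -2 + (10/c - c) = -2 + (-c + 10/c) = -2 - c + 10/c)
-11511 + r(83) = -11511 + (-2 - 1*83 + 10/83) = -11511 + (-2 - 83 + 10*(1/83)) = -11511 + (-2 - 83 + 10/83) = -11511 - 7045/83 = -962458/83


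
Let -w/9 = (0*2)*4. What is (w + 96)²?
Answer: 9216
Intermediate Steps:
w = 0 (w = -9*0*2*4 = -0*4 = -9*0 = 0)
(w + 96)² = (0 + 96)² = 96² = 9216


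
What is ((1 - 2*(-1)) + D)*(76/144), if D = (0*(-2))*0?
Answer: 19/12 ≈ 1.5833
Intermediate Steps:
D = 0 (D = 0*0 = 0)
((1 - 2*(-1)) + D)*(76/144) = ((1 - 2*(-1)) + 0)*(76/144) = ((1 + 2) + 0)*(76*(1/144)) = (3 + 0)*(19/36) = 3*(19/36) = 19/12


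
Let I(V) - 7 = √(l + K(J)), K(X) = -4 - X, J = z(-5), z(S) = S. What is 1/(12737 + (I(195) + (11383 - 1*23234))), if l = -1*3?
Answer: 893/797451 - I*√2/797451 ≈ 0.0011198 - 1.7734e-6*I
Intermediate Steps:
J = -5
l = -3
I(V) = 7 + I*√2 (I(V) = 7 + √(-3 + (-4 - 1*(-5))) = 7 + √(-3 + (-4 + 5)) = 7 + √(-3 + 1) = 7 + √(-2) = 7 + I*√2)
1/(12737 + (I(195) + (11383 - 1*23234))) = 1/(12737 + ((7 + I*√2) + (11383 - 1*23234))) = 1/(12737 + ((7 + I*√2) + (11383 - 23234))) = 1/(12737 + ((7 + I*√2) - 11851)) = 1/(12737 + (-11844 + I*√2)) = 1/(893 + I*√2)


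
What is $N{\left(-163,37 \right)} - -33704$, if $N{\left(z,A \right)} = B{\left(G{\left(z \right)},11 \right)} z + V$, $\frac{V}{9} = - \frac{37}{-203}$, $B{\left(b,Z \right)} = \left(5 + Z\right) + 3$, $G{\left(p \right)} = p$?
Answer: $\frac{6213554}{203} \approx 30609.0$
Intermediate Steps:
$B{\left(b,Z \right)} = 8 + Z$
$V = \frac{333}{203}$ ($V = 9 \left(- \frac{37}{-203}\right) = 9 \left(\left(-37\right) \left(- \frac{1}{203}\right)\right) = 9 \cdot \frac{37}{203} = \frac{333}{203} \approx 1.6404$)
$N{\left(z,A \right)} = \frac{333}{203} + 19 z$ ($N{\left(z,A \right)} = \left(8 + 11\right) z + \frac{333}{203} = 19 z + \frac{333}{203} = \frac{333}{203} + 19 z$)
$N{\left(-163,37 \right)} - -33704 = \left(\frac{333}{203} + 19 \left(-163\right)\right) - -33704 = \left(\frac{333}{203} - 3097\right) + 33704 = - \frac{628358}{203} + 33704 = \frac{6213554}{203}$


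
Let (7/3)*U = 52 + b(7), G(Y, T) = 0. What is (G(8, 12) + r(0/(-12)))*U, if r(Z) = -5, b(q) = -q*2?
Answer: -570/7 ≈ -81.429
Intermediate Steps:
b(q) = -2*q
U = 114/7 (U = 3*(52 - 2*7)/7 = 3*(52 - 14)/7 = (3/7)*38 = 114/7 ≈ 16.286)
(G(8, 12) + r(0/(-12)))*U = (0 - 5)*(114/7) = -5*114/7 = -570/7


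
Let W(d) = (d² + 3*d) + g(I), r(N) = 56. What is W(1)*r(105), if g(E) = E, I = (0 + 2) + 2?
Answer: 448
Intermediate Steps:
I = 4 (I = 2 + 2 = 4)
W(d) = 4 + d² + 3*d (W(d) = (d² + 3*d) + 4 = 4 + d² + 3*d)
W(1)*r(105) = (4 + 1² + 3*1)*56 = (4 + 1 + 3)*56 = 8*56 = 448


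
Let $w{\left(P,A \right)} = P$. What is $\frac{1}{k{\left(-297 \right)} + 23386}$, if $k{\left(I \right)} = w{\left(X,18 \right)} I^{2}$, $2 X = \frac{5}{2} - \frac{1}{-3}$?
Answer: $\frac{4}{593395} \approx 6.7409 \cdot 10^{-6}$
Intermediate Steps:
$X = \frac{17}{12}$ ($X = \frac{\frac{5}{2} - \frac{1}{-3}}{2} = \frac{5 \cdot \frac{1}{2} - - \frac{1}{3}}{2} = \frac{\frac{5}{2} + \frac{1}{3}}{2} = \frac{1}{2} \cdot \frac{17}{6} = \frac{17}{12} \approx 1.4167$)
$k{\left(I \right)} = \frac{17 I^{2}}{12}$
$\frac{1}{k{\left(-297 \right)} + 23386} = \frac{1}{\frac{17 \left(-297\right)^{2}}{12} + 23386} = \frac{1}{\frac{17}{12} \cdot 88209 + 23386} = \frac{1}{\frac{499851}{4} + 23386} = \frac{1}{\frac{593395}{4}} = \frac{4}{593395}$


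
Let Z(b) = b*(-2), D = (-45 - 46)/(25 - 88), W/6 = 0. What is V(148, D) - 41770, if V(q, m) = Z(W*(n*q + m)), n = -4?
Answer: -41770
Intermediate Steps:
W = 0 (W = 6*0 = 0)
D = 13/9 (D = -91/(-63) = -91*(-1/63) = 13/9 ≈ 1.4444)
Z(b) = -2*b
V(q, m) = 0 (V(q, m) = -0*(-4*q + m) = -0*(m - 4*q) = -2*0 = 0)
V(148, D) - 41770 = 0 - 41770 = -41770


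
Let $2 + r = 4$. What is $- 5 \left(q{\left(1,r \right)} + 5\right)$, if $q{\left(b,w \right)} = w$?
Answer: $-35$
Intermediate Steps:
$r = 2$ ($r = -2 + 4 = 2$)
$- 5 \left(q{\left(1,r \right)} + 5\right) = - 5 \left(2 + 5\right) = \left(-5\right) 7 = -35$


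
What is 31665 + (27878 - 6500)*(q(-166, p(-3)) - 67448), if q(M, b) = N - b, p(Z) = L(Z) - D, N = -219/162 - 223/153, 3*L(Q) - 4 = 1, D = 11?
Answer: -220585028080/153 ≈ -1.4417e+9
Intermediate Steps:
L(Q) = 5/3 (L(Q) = 4/3 + (⅓)*1 = 4/3 + ⅓ = 5/3)
N = -2579/918 (N = -219*1/162 - 223*1/153 = -73/54 - 223/153 = -2579/918 ≈ -2.8094)
p(Z) = -28/3 (p(Z) = 5/3 - 1*11 = 5/3 - 11 = -28/3)
q(M, b) = -2579/918 - b
31665 + (27878 - 6500)*(q(-166, p(-3)) - 67448) = 31665 + (27878 - 6500)*((-2579/918 - 1*(-28/3)) - 67448) = 31665 + 21378*((-2579/918 + 28/3) - 67448) = 31665 + 21378*(5989/918 - 67448) = 31665 + 21378*(-61911275/918) = 31665 - 220589872825/153 = -220585028080/153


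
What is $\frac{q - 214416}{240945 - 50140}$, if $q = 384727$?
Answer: $\frac{170311}{190805} \approx 0.89259$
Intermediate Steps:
$\frac{q - 214416}{240945 - 50140} = \frac{384727 - 214416}{240945 - 50140} = \frac{170311}{190805}$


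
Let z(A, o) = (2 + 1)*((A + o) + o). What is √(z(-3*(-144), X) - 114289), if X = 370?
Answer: I*√110773 ≈ 332.83*I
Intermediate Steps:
z(A, o) = 3*A + 6*o (z(A, o) = 3*(A + 2*o) = 3*A + 6*o)
√(z(-3*(-144), X) - 114289) = √((3*(-3*(-144)) + 6*370) - 114289) = √((3*432 + 2220) - 114289) = √((1296 + 2220) - 114289) = √(3516 - 114289) = √(-110773) = I*√110773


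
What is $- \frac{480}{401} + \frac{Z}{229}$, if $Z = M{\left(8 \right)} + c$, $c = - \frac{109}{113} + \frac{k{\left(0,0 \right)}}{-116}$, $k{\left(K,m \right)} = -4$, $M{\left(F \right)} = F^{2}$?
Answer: $- \frac{277329160}{300923633} \approx -0.92159$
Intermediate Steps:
$c = - \frac{3048}{3277}$ ($c = - \frac{109}{113} - \frac{4}{-116} = \left(-109\right) \frac{1}{113} - - \frac{1}{29} = - \frac{109}{113} + \frac{1}{29} = - \frac{3048}{3277} \approx -0.93012$)
$Z = \frac{206680}{3277}$ ($Z = 8^{2} - \frac{3048}{3277} = 64 - \frac{3048}{3277} = \frac{206680}{3277} \approx 63.07$)
$- \frac{480}{401} + \frac{Z}{229} = - \frac{480}{401} + \frac{206680}{3277 \cdot 229} = \left(-480\right) \frac{1}{401} + \frac{206680}{3277} \cdot \frac{1}{229} = - \frac{480}{401} + \frac{206680}{750433} = - \frac{277329160}{300923633}$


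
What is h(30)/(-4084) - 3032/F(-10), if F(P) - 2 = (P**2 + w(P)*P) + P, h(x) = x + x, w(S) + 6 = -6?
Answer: -774713/54113 ≈ -14.317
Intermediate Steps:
w(S) = -12 (w(S) = -6 - 6 = -12)
h(x) = 2*x
F(P) = 2 + P**2 - 11*P (F(P) = 2 + ((P**2 - 12*P) + P) = 2 + (P**2 - 11*P) = 2 + P**2 - 11*P)
h(30)/(-4084) - 3032/F(-10) = (2*30)/(-4084) - 3032/(2 + (-10)**2 - 11*(-10)) = 60*(-1/4084) - 3032/(2 + 100 + 110) = -15/1021 - 3032/212 = -15/1021 - 3032*1/212 = -15/1021 - 758/53 = -774713/54113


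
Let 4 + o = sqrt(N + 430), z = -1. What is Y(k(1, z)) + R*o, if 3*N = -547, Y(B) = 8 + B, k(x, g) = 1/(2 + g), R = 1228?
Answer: -4903 + 1228*sqrt(2229)/3 ≈ 14423.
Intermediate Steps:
N = -547/3 (N = (1/3)*(-547) = -547/3 ≈ -182.33)
o = -4 + sqrt(2229)/3 (o = -4 + sqrt(-547/3 + 430) = -4 + sqrt(743/3) = -4 + sqrt(2229)/3 ≈ 11.737)
Y(k(1, z)) + R*o = (8 + 1/(2 - 1)) + 1228*(-4 + sqrt(2229)/3) = (8 + 1/1) + (-4912 + 1228*sqrt(2229)/3) = (8 + 1) + (-4912 + 1228*sqrt(2229)/3) = 9 + (-4912 + 1228*sqrt(2229)/3) = -4903 + 1228*sqrt(2229)/3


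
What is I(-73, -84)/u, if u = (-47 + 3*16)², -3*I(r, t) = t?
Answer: 28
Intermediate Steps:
I(r, t) = -t/3
u = 1 (u = (-47 + 48)² = 1² = 1)
I(-73, -84)/u = -⅓*(-84)/1 = 28*1 = 28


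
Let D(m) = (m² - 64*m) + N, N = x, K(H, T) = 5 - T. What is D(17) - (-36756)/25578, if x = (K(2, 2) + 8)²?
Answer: -961396/1421 ≈ -676.56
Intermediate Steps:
x = 121 (x = ((5 - 1*2) + 8)² = ((5 - 2) + 8)² = (3 + 8)² = 11² = 121)
N = 121
D(m) = 121 + m² - 64*m (D(m) = (m² - 64*m) + 121 = 121 + m² - 64*m)
D(17) - (-36756)/25578 = (121 + 17² - 64*17) - (-36756)/25578 = (121 + 289 - 1088) - (-36756)/25578 = -678 - 1*(-2042/1421) = -678 + 2042/1421 = -961396/1421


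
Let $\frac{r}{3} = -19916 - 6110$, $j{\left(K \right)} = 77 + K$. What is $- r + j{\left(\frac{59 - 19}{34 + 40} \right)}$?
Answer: $\frac{2891755}{37} \approx 78156.0$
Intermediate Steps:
$r = -78078$ ($r = 3 \left(-19916 - 6110\right) = 3 \left(-26026\right) = -78078$)
$- r + j{\left(\frac{59 - 19}{34 + 40} \right)} = \left(-1\right) \left(-78078\right) + \left(77 + \frac{59 - 19}{34 + 40}\right) = 78078 + \left(77 + \frac{40}{74}\right) = 78078 + \left(77 + 40 \cdot \frac{1}{74}\right) = 78078 + \left(77 + \frac{20}{37}\right) = 78078 + \frac{2869}{37} = \frac{2891755}{37}$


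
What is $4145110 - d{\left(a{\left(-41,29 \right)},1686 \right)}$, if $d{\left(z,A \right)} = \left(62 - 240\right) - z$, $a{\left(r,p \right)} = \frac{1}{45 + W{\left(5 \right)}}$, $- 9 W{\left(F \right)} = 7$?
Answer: $\frac{1649824633}{398} \approx 4.1453 \cdot 10^{6}$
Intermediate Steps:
$W{\left(F \right)} = - \frac{7}{9}$ ($W{\left(F \right)} = \left(- \frac{1}{9}\right) 7 = - \frac{7}{9}$)
$a{\left(r,p \right)} = \frac{9}{398}$ ($a{\left(r,p \right)} = \frac{1}{45 - \frac{7}{9}} = \frac{1}{\frac{398}{9}} = \frac{9}{398}$)
$d{\left(z,A \right)} = -178 - z$ ($d{\left(z,A \right)} = \left(62 - 240\right) - z = -178 - z$)
$4145110 - d{\left(a{\left(-41,29 \right)},1686 \right)} = 4145110 - \left(-178 - \frac{9}{398}\right) = 4145110 - - \frac{70853}{398} = 4145110 + \frac{70853}{398} = \frac{1649824633}{398}$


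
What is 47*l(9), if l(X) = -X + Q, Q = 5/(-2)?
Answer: -1081/2 ≈ -540.50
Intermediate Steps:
Q = -5/2 (Q = 5*(-1/2) = -5/2 ≈ -2.5000)
l(X) = -5/2 - X (l(X) = -X - 5/2 = -5/2 - X)
47*l(9) = 47*(-5/2 - 1*9) = 47*(-5/2 - 9) = 47*(-23/2) = -1081/2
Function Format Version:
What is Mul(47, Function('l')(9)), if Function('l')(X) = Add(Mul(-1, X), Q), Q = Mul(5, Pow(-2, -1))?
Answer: Rational(-1081, 2) ≈ -540.50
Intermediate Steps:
Q = Rational(-5, 2) (Q = Mul(5, Rational(-1, 2)) = Rational(-5, 2) ≈ -2.5000)
Function('l')(X) = Add(Rational(-5, 2), Mul(-1, X)) (Function('l')(X) = Add(Mul(-1, X), Rational(-5, 2)) = Add(Rational(-5, 2), Mul(-1, X)))
Mul(47, Function('l')(9)) = Mul(47, Add(Rational(-5, 2), Mul(-1, 9))) = Mul(47, Add(Rational(-5, 2), -9)) = Mul(47, Rational(-23, 2)) = Rational(-1081, 2)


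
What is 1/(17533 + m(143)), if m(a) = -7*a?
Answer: 1/16532 ≈ 6.0489e-5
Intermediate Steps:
1/(17533 + m(143)) = 1/(17533 - 7*143) = 1/(17533 - 1001) = 1/16532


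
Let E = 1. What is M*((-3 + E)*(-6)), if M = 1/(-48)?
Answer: -¼ ≈ -0.25000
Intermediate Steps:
M = -1/48 ≈ -0.020833
M*((-3 + E)*(-6)) = -(-3 + 1)*(-6)/48 = -(-1)*(-6)/24 = -1/48*12 = -¼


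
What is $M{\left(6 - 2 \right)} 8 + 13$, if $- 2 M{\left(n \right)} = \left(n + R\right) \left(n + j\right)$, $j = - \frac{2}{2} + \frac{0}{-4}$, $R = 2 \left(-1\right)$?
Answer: $-11$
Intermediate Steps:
$R = -2$
$j = -1$ ($j = \left(-2\right) \frac{1}{2} + 0 \left(- \frac{1}{4}\right) = -1 + 0 = -1$)
$M{\left(n \right)} = - \frac{\left(-1 + n\right) \left(-2 + n\right)}{2}$ ($M{\left(n \right)} = - \frac{\left(n - 2\right) \left(n - 1\right)}{2} = - \frac{\left(-2 + n\right) \left(-1 + n\right)}{2} = - \frac{\left(-1 + n\right) \left(-2 + n\right)}{2}$)
$M{\left(6 - 2 \right)} 8 + 13 = \left(-1 - \frac{\left(6 - 2\right)^{2}}{2} + \frac{3 \left(6 - 2\right)}{2}\right) 8 + 13 = \left(-1 - \frac{4^{2}}{2} + \frac{3}{2} \cdot 4\right) 8 + 13 = \left(-1 - 8 + 6\right) 8 + 13 = \left(-3\right) 8 + 13 = -24 + 13 = -11$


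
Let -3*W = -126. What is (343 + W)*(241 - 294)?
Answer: -20405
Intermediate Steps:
W = 42 (W = -1/3*(-126) = 42)
(343 + W)*(241 - 294) = (343 + 42)*(241 - 294) = 385*(-53) = -20405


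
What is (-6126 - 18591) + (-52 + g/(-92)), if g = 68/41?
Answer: -23357184/943 ≈ -24769.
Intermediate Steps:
g = 68/41 (g = 68*(1/41) = 68/41 ≈ 1.6585)
(-6126 - 18591) + (-52 + g/(-92)) = (-6126 - 18591) + (-52 + (68/41)/(-92)) = -24717 + (-52 - 1/92*68/41) = -24717 + (-52 - 17/943) = -24717 - 49053/943 = -23357184/943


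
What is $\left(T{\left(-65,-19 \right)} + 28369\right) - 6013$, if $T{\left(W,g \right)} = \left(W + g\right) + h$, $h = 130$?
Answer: $22402$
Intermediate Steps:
$T{\left(W,g \right)} = 130 + W + g$ ($T{\left(W,g \right)} = \left(W + g\right) + 130 = 130 + W + g$)
$\left(T{\left(-65,-19 \right)} + 28369\right) - 6013 = \left(\left(130 - 65 - 19\right) + 28369\right) - 6013 = \left(46 + 28369\right) - 6013 = 28415 - 6013 = 22402$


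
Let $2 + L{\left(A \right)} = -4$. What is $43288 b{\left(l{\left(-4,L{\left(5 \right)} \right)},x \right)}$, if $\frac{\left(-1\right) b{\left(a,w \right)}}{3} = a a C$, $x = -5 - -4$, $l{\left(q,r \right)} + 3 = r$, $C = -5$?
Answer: $52594920$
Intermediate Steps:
$L{\left(A \right)} = -6$ ($L{\left(A \right)} = -2 - 4 = -6$)
$l{\left(q,r \right)} = -3 + r$
$x = -1$ ($x = -5 + 4 = -1$)
$b{\left(a,w \right)} = 15 a^{2}$ ($b{\left(a,w \right)} = - 3 a a \left(-5\right) = - 3 a^{2} \left(-5\right) = - 3 \left(- 5 a^{2}\right) = 15 a^{2}$)
$43288 b{\left(l{\left(-4,L{\left(5 \right)} \right)},x \right)} = 43288 \cdot 15 \left(-3 - 6\right)^{2} = 43288 \cdot 15 \left(-9\right)^{2} = 43288 \cdot 15 \cdot 81 = 43288 \cdot 1215 = 52594920$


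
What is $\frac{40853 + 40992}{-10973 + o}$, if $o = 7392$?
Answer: $- \frac{81845}{3581} \approx -22.855$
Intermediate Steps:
$\frac{40853 + 40992}{-10973 + o} = \frac{40853 + 40992}{-10973 + 7392} = \frac{81845}{-3581} = 81845 \left(- \frac{1}{3581}\right) = - \frac{81845}{3581}$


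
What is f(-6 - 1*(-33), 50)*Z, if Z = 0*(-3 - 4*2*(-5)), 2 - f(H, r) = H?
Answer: 0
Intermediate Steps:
f(H, r) = 2 - H
Z = 0 (Z = 0*(-3 - 8*(-5)) = 0*(-3 + 40) = 0*37 = 0)
f(-6 - 1*(-33), 50)*Z = (2 - (-6 - 1*(-33)))*0 = (2 - (-6 + 33))*0 = (2 - 1*27)*0 = (2 - 27)*0 = -25*0 = 0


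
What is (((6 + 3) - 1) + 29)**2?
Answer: 1369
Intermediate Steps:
(((6 + 3) - 1) + 29)**2 = ((9 - 1) + 29)**2 = (8 + 29)**2 = 37**2 = 1369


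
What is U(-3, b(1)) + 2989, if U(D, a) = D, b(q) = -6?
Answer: 2986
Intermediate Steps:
U(-3, b(1)) + 2989 = -3 + 2989 = 2986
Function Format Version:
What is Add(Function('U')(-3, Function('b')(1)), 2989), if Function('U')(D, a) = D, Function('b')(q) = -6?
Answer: 2986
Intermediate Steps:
Add(Function('U')(-3, Function('b')(1)), 2989) = Add(-3, 2989) = 2986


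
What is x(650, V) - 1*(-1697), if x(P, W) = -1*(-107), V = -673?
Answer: 1804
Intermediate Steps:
x(P, W) = 107
x(650, V) - 1*(-1697) = 107 - 1*(-1697) = 107 + 1697 = 1804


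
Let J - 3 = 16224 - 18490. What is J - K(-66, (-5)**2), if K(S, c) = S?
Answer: -2197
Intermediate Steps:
J = -2263 (J = 3 + (16224 - 18490) = 3 - 2266 = -2263)
J - K(-66, (-5)**2) = -2263 - 1*(-66) = -2263 + 66 = -2197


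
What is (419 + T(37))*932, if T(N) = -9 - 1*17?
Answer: 366276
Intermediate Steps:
T(N) = -26 (T(N) = -9 - 17 = -26)
(419 + T(37))*932 = (419 - 26)*932 = 393*932 = 366276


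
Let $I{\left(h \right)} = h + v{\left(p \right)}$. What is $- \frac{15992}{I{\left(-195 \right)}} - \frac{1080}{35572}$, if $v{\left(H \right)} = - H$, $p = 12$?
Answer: $\frac{142160966}{1840851} \approx 77.226$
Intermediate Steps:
$I{\left(h \right)} = -12 + h$ ($I{\left(h \right)} = h - 12 = -12 + h$)
$- \frac{15992}{I{\left(-195 \right)}} - \frac{1080}{35572} = - \frac{15992}{-12 - 195} - \frac{1080}{35572} = - \frac{15992}{-207} - \frac{270}{8893} = \left(-15992\right) \left(- \frac{1}{207}\right) - \frac{270}{8893} = \frac{15992}{207} - \frac{270}{8893} = \frac{142160966}{1840851}$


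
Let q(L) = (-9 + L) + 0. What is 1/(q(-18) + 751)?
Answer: 1/724 ≈ 0.0013812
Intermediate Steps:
q(L) = -9 + L
1/(q(-18) + 751) = 1/((-9 - 18) + 751) = 1/(-27 + 751) = 1/724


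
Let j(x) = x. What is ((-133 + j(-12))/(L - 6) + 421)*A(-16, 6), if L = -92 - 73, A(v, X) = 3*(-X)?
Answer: -144272/19 ≈ -7593.3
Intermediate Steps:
A(v, X) = -3*X
L = -165
((-133 + j(-12))/(L - 6) + 421)*A(-16, 6) = ((-133 - 12)/(-165 - 6) + 421)*(-3*6) = (-145/(-171) + 421)*(-18) = (-145*(-1/171) + 421)*(-18) = (145/171 + 421)*(-18) = (72136/171)*(-18) = -144272/19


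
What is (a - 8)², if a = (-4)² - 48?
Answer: 1600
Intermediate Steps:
a = -32 (a = 16 - 48 = -32)
(a - 8)² = (-32 - 8)² = (-40)² = 1600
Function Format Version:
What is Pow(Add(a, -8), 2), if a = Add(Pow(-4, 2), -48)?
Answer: 1600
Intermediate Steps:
a = -32 (a = Add(16, -48) = -32)
Pow(Add(a, -8), 2) = Pow(Add(-32, -8), 2) = Pow(-40, 2) = 1600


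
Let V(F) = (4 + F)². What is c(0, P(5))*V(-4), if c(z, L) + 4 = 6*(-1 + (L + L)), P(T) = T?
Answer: 0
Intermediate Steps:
c(z, L) = -10 + 12*L (c(z, L) = -4 + 6*(-1 + (L + L)) = -4 + 6*(-1 + 2*L) = -4 + (-6 + 12*L) = -10 + 12*L)
c(0, P(5))*V(-4) = (-10 + 12*5)*(4 - 4)² = (-10 + 60)*0² = 50*0 = 0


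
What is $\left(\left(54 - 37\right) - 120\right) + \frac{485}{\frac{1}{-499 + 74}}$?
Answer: $-206228$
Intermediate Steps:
$\left(\left(54 - 37\right) - 120\right) + \frac{485}{\frac{1}{-499 + 74}} = \left(17 - 120\right) + \frac{485}{\frac{1}{-425}} = -103 + \frac{485}{- \frac{1}{425}} = -103 + 485 \left(-425\right) = -103 - 206125 = -206228$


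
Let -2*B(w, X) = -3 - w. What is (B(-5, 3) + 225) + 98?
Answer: 322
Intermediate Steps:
B(w, X) = 3/2 + w/2 (B(w, X) = -(-3 - w)/2 = 3/2 + w/2)
(B(-5, 3) + 225) + 98 = ((3/2 + (½)*(-5)) + 225) + 98 = ((3/2 - 5/2) + 225) + 98 = (-1 + 225) + 98 = 224 + 98 = 322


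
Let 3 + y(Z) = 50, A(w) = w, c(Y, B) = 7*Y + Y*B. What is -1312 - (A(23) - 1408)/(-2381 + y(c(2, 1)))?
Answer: -3063593/2334 ≈ -1312.6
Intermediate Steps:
c(Y, B) = 7*Y + B*Y
y(Z) = 47 (y(Z) = -3 + 50 = 47)
-1312 - (A(23) - 1408)/(-2381 + y(c(2, 1))) = -1312 - (23 - 1408)/(-2381 + 47) = -1312 - (-1385)/(-2334) = -1312 - (-1385)*(-1)/2334 = -1312 - 1*1385/2334 = -1312 - 1385/2334 = -3063593/2334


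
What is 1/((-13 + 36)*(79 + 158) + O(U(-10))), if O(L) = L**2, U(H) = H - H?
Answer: 1/5451 ≈ 0.00018345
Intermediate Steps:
U(H) = 0
1/((-13 + 36)*(79 + 158) + O(U(-10))) = 1/((-13 + 36)*(79 + 158) + 0**2) = 1/(23*237 + 0) = 1/(5451 + 0) = 1/5451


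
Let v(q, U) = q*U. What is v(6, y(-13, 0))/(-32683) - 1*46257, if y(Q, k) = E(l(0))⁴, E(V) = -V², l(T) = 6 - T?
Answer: -1521895227/32683 ≈ -46565.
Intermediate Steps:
y(Q, k) = 1679616 (y(Q, k) = (-(6 - 1*0)²)⁴ = (-(6 + 0)²)⁴ = (-1*6²)⁴ = (-1*36)⁴ = (-36)⁴ = 1679616)
v(q, U) = U*q
v(6, y(-13, 0))/(-32683) - 1*46257 = (1679616*6)/(-32683) - 1*46257 = 10077696*(-1/32683) - 46257 = -10077696/32683 - 46257 = -1521895227/32683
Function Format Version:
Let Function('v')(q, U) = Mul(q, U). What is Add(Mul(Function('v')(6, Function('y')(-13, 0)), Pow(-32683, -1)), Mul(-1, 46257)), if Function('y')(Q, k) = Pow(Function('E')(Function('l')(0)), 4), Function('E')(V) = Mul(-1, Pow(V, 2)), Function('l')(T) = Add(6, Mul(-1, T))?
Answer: Rational(-1521895227, 32683) ≈ -46565.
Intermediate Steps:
Function('y')(Q, k) = 1679616 (Function('y')(Q, k) = Pow(Mul(-1, Pow(Add(6, Mul(-1, 0)), 2)), 4) = Pow(Mul(-1, Pow(Add(6, 0), 2)), 4) = Pow(Mul(-1, Pow(6, 2)), 4) = Pow(Mul(-1, 36), 4) = Pow(-36, 4) = 1679616)
Function('v')(q, U) = Mul(U, q)
Add(Mul(Function('v')(6, Function('y')(-13, 0)), Pow(-32683, -1)), Mul(-1, 46257)) = Add(Mul(Mul(1679616, 6), Pow(-32683, -1)), Mul(-1, 46257)) = Add(Mul(10077696, Rational(-1, 32683)), -46257) = Add(Rational(-10077696, 32683), -46257) = Rational(-1521895227, 32683)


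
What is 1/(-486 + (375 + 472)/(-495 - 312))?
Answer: -807/393049 ≈ -0.0020532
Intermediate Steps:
1/(-486 + (375 + 472)/(-495 - 312)) = 1/(-486 + 847/(-807)) = 1/(-486 + 847*(-1/807)) = 1/(-486 - 847/807) = 1/(-393049/807) = -807/393049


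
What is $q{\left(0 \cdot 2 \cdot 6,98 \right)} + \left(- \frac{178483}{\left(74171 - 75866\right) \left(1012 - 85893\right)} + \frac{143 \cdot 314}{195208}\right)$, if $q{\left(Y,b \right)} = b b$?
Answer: $\frac{610264390645973}{63541217580} \approx 9604.2$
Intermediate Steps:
$q{\left(Y,b \right)} = b^{2}$
$q{\left(0 \cdot 2 \cdot 6,98 \right)} + \left(- \frac{178483}{\left(74171 - 75866\right) \left(1012 - 85893\right)} + \frac{143 \cdot 314}{195208}\right) = 98^{2} + \left(- \frac{178483}{\left(74171 - 75866\right) \left(1012 - 85893\right)} + \frac{143 \cdot 314}{195208}\right) = 9604 + \left(- \frac{178483}{\left(-1695\right) \left(-84881\right)} + 44902 \cdot \frac{1}{195208}\right) = 9604 + \left(- \frac{178483}{143873295} + \frac{1727}{7508}\right) = 9604 + \left(\left(-178483\right) \frac{1}{143873295} + \frac{1727}{7508}\right) = 9604 + \left(- \frac{10499}{8463135} + \frac{1727}{7508}\right) = 9604 + \frac{14537007653}{63541217580} = \frac{610264390645973}{63541217580}$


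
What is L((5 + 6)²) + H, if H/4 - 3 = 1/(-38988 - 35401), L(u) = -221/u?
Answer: 91572375/9001069 ≈ 10.173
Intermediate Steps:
H = 892664/74389 (H = 12 + 4/(-38988 - 35401) = 12 + 4/(-74389) = 12 + 4*(-1/74389) = 12 - 4/74389 = 892664/74389 ≈ 12.000)
L((5 + 6)²) + H = -221/(5 + 6)² + 892664/74389 = -221/(11²) + 892664/74389 = -221/121 + 892664/74389 = 91572375/9001069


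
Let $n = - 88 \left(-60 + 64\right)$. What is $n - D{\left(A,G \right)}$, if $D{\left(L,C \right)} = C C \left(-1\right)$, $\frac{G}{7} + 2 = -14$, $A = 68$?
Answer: $12192$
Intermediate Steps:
$n = -352$ ($n = \left(-88\right) 4 = -352$)
$G = -112$ ($G = -14 + 7 \left(-14\right) = -14 - 98 = -112$)
$D{\left(L,C \right)} = - C^{2}$ ($D{\left(L,C \right)} = C^{2} \left(-1\right) = - C^{2}$)
$n - D{\left(A,G \right)} = -352 - - \left(-112\right)^{2} = -352 - \left(-1\right) 12544 = -352 - -12544 = -352 + 12544 = 12192$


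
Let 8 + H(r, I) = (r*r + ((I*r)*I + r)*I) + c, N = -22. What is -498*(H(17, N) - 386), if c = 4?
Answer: 90382518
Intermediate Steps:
H(r, I) = -4 + r**2 + I*(r + r*I**2) (H(r, I) = -8 + ((r*r + ((I*r)*I + r)*I) + 4) = -8 + ((r**2 + (r*I**2 + r)*I) + 4) = -8 + ((r**2 + (r + r*I**2)*I) + 4) = -8 + ((r**2 + I*(r + r*I**2)) + 4) = -8 + (4 + r**2 + I*(r + r*I**2)) = -4 + r**2 + I*(r + r*I**2))
-498*(H(17, N) - 386) = -498*((-4 + 17**2 - 22*17 + 17*(-22)**3) - 386) = -498*((-4 + 289 - 374 + 17*(-10648)) - 386) = -498*((-4 + 289 - 374 - 181016) - 386) = -498*(-181105 - 386) = -498*(-181491) = -1*(-90382518) = 90382518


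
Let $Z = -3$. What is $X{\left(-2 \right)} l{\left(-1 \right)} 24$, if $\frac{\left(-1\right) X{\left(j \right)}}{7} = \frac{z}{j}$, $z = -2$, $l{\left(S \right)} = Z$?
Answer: $504$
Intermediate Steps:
$l{\left(S \right)} = -3$
$X{\left(j \right)} = \frac{14}{j}$ ($X{\left(j \right)} = - 7 \left(- \frac{2}{j}\right) = \frac{14}{j}$)
$X{\left(-2 \right)} l{\left(-1 \right)} 24 = \frac{14}{-2} \left(-3\right) 24 = 14 \left(- \frac{1}{2}\right) \left(-3\right) 24 = \left(-7\right) \left(-3\right) 24 = 21 \cdot 24 = 504$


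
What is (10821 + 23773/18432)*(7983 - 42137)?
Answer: -3406459251265/9216 ≈ -3.6962e+8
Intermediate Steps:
(10821 + 23773/18432)*(7983 - 42137) = (10821 + 23773*(1/18432))*(-34154) = (10821 + 23773/18432)*(-34154) = (199476445/18432)*(-34154) = -3406459251265/9216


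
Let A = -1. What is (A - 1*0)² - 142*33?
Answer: -4685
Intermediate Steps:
(A - 1*0)² - 142*33 = (-1 - 1*0)² - 142*33 = (-1 + 0)² - 4686 = (-1)² - 4686 = 1 - 4686 = -4685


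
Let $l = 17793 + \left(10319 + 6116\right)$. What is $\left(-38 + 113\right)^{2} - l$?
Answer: $-28603$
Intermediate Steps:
$l = 34228$ ($l = 17793 + 16435 = 34228$)
$\left(-38 + 113\right)^{2} - l = \left(-38 + 113\right)^{2} - 34228 = 75^{2} - 34228 = 5625 - 34228 = -28603$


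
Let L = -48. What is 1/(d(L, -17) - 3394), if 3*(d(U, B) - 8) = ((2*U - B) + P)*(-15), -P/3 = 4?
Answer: -1/2931 ≈ -0.00034118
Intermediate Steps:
P = -12 (P = -3*4 = -12)
d(U, B) = 68 - 10*U + 5*B (d(U, B) = 8 + (((2*U - B) - 12)*(-15))/3 = 8 + (((-B + 2*U) - 12)*(-15))/3 = 8 + ((-12 - B + 2*U)*(-15))/3 = 8 + (180 - 30*U + 15*B)/3 = 8 + (60 - 10*U + 5*B) = 68 - 10*U + 5*B)
1/(d(L, -17) - 3394) = 1/((68 - 10*(-48) + 5*(-17)) - 3394) = 1/((68 + 480 - 85) - 3394) = 1/(463 - 3394) = 1/(-2931) = -1/2931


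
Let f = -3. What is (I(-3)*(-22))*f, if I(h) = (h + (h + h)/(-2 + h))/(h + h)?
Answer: 99/5 ≈ 19.800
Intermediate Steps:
I(h) = (h + 2*h/(-2 + h))/(2*h) (I(h) = (h + (2*h)/(-2 + h))/((2*h)) = (h + 2*h/(-2 + h))*(1/(2*h)) = (h + 2*h/(-2 + h))/(2*h))
(I(-3)*(-22))*f = (((½)*(-3)/(-2 - 3))*(-22))*(-3) = (((½)*(-3)/(-5))*(-22))*(-3) = (((½)*(-3)*(-⅕))*(-22))*(-3) = ((3/10)*(-22))*(-3) = -33/5*(-3) = 99/5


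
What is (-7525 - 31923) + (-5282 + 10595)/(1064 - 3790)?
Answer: -107540561/2726 ≈ -39450.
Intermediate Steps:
(-7525 - 31923) + (-5282 + 10595)/(1064 - 3790) = -39448 + 5313/(-2726) = -39448 + 5313*(-1/2726) = -39448 - 5313/2726 = -107540561/2726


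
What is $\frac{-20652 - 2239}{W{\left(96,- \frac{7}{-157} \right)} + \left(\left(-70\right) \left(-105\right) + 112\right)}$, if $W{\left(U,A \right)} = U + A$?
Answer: $- \frac{3593887}{1186613} \approx -3.0287$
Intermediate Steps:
$W{\left(U,A \right)} = A + U$
$\frac{-20652 - 2239}{W{\left(96,- \frac{7}{-157} \right)} + \left(\left(-70\right) \left(-105\right) + 112\right)} = \frac{-20652 - 2239}{\left(- \frac{7}{-157} + 96\right) + \left(\left(-70\right) \left(-105\right) + 112\right)} = - \frac{22891}{\left(\left(-7\right) \left(- \frac{1}{157}\right) + 96\right) + \left(7350 + 112\right)} = - \frac{22891}{\left(\frac{7}{157} + 96\right) + 7462} = - \frac{22891}{\frac{15079}{157} + 7462} = - \frac{22891}{\frac{1186613}{157}} = \left(-22891\right) \frac{157}{1186613} = - \frac{3593887}{1186613}$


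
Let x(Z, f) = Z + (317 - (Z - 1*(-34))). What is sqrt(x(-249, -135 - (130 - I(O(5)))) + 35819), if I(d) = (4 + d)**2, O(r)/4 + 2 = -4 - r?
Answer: sqrt(36102) ≈ 190.01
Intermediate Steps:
O(r) = -24 - 4*r (O(r) = -8 + 4*(-4 - r) = -8 + (-16 - 4*r) = -24 - 4*r)
x(Z, f) = 283 (x(Z, f) = Z + (317 - (Z + 34)) = Z + (317 - (34 + Z)) = Z + (317 + (-34 - Z)) = Z + (283 - Z) = 283)
sqrt(x(-249, -135 - (130 - I(O(5)))) + 35819) = sqrt(283 + 35819) = sqrt(36102)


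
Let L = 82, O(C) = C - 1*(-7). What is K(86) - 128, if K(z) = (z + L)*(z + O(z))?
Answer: 29944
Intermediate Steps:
O(C) = 7 + C (O(C) = C + 7 = 7 + C)
K(z) = (7 + 2*z)*(82 + z) (K(z) = (z + 82)*(z + (7 + z)) = (82 + z)*(7 + 2*z) = (7 + 2*z)*(82 + z))
K(86) - 128 = (574 + 2*86² + 171*86) - 128 = (574 + 2*7396 + 14706) - 128 = (574 + 14792 + 14706) - 128 = 30072 - 128 = 29944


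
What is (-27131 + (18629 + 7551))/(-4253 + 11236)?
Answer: -951/6983 ≈ -0.13619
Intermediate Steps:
(-27131 + (18629 + 7551))/(-4253 + 11236) = (-27131 + 26180)/6983 = -951*1/6983 = -951/6983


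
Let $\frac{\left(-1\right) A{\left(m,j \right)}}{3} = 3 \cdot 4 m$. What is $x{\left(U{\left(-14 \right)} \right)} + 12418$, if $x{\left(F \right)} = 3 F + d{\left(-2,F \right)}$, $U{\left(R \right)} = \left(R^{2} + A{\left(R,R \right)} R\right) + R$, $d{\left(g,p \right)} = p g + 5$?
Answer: $5549$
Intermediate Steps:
$A{\left(m,j \right)} = - 36 m$ ($A{\left(m,j \right)} = - 3 \cdot 3 \cdot 4 m = - 3 \cdot 12 m = - 36 m$)
$d{\left(g,p \right)} = 5 + g p$ ($d{\left(g,p \right)} = g p + 5 = 5 + g p$)
$U{\left(R \right)} = R - 35 R^{2}$ ($U{\left(R \right)} = \left(R^{2} + - 36 R R\right) + R = \left(R^{2} - 36 R^{2}\right) + R = - 35 R^{2} + R = R - 35 R^{2}$)
$x{\left(F \right)} = 5 + F$ ($x{\left(F \right)} = 3 F - \left(-5 + 2 F\right) = 5 + F$)
$x{\left(U{\left(-14 \right)} \right)} + 12418 = \left(5 - 14 \left(1 - -490\right)\right) + 12418 = \left(5 - 14 \left(1 + 490\right)\right) + 12418 = \left(5 - 6874\right) + 12418 = -6869 + 12418 = 5549$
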